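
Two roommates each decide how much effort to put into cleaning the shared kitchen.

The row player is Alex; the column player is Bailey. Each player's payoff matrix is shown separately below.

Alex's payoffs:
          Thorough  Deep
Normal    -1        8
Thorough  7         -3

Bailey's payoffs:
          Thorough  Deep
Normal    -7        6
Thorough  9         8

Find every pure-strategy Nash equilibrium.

(Normal, Deep), (Thorough, Thorough)

(Normal, Thorough): Alex can switch to Thorough (-1 → 7). Not NE.
(Normal, Deep): Alex gets 8, best alternative -3; Bailey gets 6, best alternative -7. No profitable deviation — NE.
(Thorough, Thorough): Alex gets 7, best alternative -1; Bailey gets 9, best alternative 8. No profitable deviation — NE.
(Thorough, Deep): Alex can switch to Normal (-3 → 8). Not NE.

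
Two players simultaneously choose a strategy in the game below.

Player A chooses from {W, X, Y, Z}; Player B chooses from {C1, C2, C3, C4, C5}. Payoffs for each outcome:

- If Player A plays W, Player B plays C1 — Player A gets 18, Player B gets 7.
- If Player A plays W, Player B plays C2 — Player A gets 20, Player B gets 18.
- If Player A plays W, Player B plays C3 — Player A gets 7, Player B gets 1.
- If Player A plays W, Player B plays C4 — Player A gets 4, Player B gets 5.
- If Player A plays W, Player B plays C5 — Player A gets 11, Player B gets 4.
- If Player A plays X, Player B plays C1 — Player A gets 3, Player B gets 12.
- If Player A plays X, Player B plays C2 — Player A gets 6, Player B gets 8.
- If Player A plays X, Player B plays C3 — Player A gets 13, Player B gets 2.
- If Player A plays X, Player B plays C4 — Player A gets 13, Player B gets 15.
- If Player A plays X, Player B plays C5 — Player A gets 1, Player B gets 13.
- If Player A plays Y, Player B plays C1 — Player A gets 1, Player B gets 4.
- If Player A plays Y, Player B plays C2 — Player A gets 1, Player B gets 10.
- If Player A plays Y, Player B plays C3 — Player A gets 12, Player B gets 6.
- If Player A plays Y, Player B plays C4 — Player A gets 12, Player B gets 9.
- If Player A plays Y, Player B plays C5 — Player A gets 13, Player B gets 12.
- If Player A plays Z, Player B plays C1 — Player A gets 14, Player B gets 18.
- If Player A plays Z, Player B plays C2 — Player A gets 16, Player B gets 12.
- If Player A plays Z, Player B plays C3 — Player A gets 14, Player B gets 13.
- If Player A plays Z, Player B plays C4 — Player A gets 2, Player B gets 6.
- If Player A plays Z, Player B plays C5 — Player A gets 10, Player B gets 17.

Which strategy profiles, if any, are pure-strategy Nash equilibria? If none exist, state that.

The pure Nash equilibria are (W, C2) and (X, C4) and (Y, C5).

For each player, find the best response to each opponent profile; mutual best responses are the pure NE.
Player A against C1: payoffs 18, 3, 1, 14 → best response W.
Player A against C2: payoffs 20, 6, 1, 16 → best response W.
Player A against C3: payoffs 7, 13, 12, 14 → best response Z.
Player A against C4: payoffs 4, 13, 12, 2 → best response X.
Player A against C5: payoffs 11, 1, 13, 10 → best response Y.
Player B against W: payoffs 7, 18, 1, 5, 4 → best response C2.
Player B against X: payoffs 12, 8, 2, 15, 13 → best response C4.
Player B against Y: payoffs 4, 10, 6, 9, 12 → best response C5.
Player B against Z: payoffs 18, 12, 13, 6, 17 → best response C1.
Mutual best responses: (W, C2); (X, C4); (Y, C5).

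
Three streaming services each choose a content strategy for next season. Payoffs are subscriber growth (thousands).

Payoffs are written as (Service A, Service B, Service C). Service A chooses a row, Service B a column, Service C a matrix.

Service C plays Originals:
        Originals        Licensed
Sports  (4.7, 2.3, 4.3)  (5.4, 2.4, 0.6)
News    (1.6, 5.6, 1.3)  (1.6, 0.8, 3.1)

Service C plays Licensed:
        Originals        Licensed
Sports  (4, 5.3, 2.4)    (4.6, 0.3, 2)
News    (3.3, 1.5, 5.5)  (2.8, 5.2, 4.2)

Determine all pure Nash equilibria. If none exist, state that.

No pure-strategy Nash equilibrium.

(Sports, Originals, Originals): Service B can switch to Licensed (2.3 → 2.4). Not NE.
(Sports, Originals, Licensed): Service C can switch to Originals (2.4 → 4.3). Not NE.
(Sports, Licensed, Originals): Service C can switch to Licensed (0.6 → 2). Not NE.
(Sports, Licensed, Licensed): Service B can switch to Originals (0.3 → 5.3). Not NE.
(News, Originals, Originals): Service A can switch to Sports (1.6 → 4.7). Not NE.
(News, Originals, Licensed): Service A can switch to Sports (3.3 → 4). Not NE.
(News, Licensed, Originals): Service A can switch to Sports (1.6 → 5.4). Not NE.
(News, Licensed, Licensed): Service A can switch to Sports (2.8 → 4.6). Not NE.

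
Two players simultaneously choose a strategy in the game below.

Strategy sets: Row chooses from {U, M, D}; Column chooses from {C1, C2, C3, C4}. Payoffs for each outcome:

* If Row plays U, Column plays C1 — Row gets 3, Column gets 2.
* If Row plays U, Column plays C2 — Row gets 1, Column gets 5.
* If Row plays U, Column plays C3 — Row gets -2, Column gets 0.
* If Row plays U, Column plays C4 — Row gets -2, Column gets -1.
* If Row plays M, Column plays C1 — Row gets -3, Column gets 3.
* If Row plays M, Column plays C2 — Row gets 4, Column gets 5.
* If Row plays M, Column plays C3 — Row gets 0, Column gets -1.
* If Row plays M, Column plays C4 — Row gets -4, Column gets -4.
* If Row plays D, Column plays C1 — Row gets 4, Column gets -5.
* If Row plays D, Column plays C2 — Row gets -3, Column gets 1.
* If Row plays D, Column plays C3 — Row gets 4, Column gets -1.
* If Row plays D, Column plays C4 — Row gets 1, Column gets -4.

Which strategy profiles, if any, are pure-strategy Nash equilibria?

For each strategy profile, look for a profitable unilateral deviation.
(U, C1): Row can switch to D (3 → 4). Not NE.
(U, C2): Row can switch to M (1 → 4). Not NE.
(U, C3): Row can switch to M (-2 → 0). Not NE.
(U, C4): Row can switch to D (-2 → 1). Not NE.
(M, C1): Row can switch to U (-3 → 3). Not NE.
(M, C2): Row gets 4, best alternative 1; Column gets 5, best alternative 3. No profitable deviation — NE.
(M, C3): Row can switch to D (0 → 4). Not NE.
(M, C4): Row can switch to U (-4 → -2). Not NE.
(D, C1): Column can switch to C2 (-5 → 1). Not NE.
(D, C2): Row can switch to U (-3 → 1). Not NE.
(D, C3): Column can switch to C2 (-1 → 1). Not NE.
(The remaining 1 profile has a profitable deviation by the same check.)

(M, C2)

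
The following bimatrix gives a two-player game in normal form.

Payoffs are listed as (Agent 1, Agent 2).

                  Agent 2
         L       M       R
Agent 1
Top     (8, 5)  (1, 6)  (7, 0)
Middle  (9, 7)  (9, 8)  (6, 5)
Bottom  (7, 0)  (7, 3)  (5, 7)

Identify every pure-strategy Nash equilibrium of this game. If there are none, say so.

Agent 1 against L: payoffs 8, 9, 7 → best response Middle.
Agent 1 against M: payoffs 1, 9, 7 → best response Middle.
Agent 1 against R: payoffs 7, 6, 5 → best response Top.
Agent 2 against Top: payoffs 5, 6, 0 → best response M.
Agent 2 against Middle: payoffs 7, 8, 5 → best response M.
Agent 2 against Bottom: payoffs 0, 3, 7 → best response R.
Mutual best responses: (Middle, M).

Pure NE: (Middle, M)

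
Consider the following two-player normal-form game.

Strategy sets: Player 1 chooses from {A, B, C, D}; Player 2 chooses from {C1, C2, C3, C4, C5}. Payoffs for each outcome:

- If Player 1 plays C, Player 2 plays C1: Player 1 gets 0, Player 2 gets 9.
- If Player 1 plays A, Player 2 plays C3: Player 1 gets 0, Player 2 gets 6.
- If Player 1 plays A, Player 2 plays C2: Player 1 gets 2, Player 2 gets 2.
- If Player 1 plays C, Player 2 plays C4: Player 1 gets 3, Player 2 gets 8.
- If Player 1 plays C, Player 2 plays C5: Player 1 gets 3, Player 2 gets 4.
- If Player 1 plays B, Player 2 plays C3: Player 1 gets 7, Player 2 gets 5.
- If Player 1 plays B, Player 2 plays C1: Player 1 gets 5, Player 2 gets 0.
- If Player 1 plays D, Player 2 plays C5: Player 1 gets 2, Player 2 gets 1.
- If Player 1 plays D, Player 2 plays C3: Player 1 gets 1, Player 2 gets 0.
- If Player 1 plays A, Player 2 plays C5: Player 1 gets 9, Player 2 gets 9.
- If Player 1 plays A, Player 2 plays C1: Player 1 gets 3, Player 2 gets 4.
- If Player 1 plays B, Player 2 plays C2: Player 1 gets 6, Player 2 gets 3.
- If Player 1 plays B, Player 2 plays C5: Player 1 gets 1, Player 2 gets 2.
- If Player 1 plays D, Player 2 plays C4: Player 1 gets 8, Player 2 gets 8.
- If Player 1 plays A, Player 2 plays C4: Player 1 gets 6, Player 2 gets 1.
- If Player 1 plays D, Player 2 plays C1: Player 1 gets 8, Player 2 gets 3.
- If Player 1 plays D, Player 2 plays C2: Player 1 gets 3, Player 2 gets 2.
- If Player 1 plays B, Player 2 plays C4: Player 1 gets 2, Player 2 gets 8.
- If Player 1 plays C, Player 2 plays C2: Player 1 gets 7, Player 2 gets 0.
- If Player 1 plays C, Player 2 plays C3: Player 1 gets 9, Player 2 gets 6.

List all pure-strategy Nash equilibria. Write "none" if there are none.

(A, C1): Player 1 can switch to B (3 → 5). Not NE.
(A, C2): Player 1 can switch to B (2 → 6). Not NE.
(A, C3): Player 1 can switch to B (0 → 7). Not NE.
(A, C4): Player 1 can switch to D (6 → 8). Not NE.
(A, C5): Player 1 gets 9, best alternative 3; Player 2 gets 9, best alternative 6. No profitable deviation — NE.
(B, C1): Player 1 can switch to D (5 → 8). Not NE.
(B, C2): Player 1 can switch to C (6 → 7). Not NE.
(B, C3): Player 1 can switch to C (7 → 9). Not NE.
(B, C4): Player 1 can switch to A (2 → 6). Not NE.
(B, C5): Player 1 can switch to A (1 → 9). Not NE.
(C, C1): Player 1 can switch to A (0 → 3). Not NE.
(C, C2): Player 2 can switch to C1 (0 → 9). Not NE.
(C, C3): Player 2 can switch to C1 (6 → 9). Not NE.
(D, C4): Player 1 gets 8, best alternative 6; Player 2 gets 8, best alternative 3. No profitable deviation — NE.
(The remaining 6 profiles each have a profitable deviation by the same check.)

Pure-strategy Nash equilibria: (A, C5); (D, C4)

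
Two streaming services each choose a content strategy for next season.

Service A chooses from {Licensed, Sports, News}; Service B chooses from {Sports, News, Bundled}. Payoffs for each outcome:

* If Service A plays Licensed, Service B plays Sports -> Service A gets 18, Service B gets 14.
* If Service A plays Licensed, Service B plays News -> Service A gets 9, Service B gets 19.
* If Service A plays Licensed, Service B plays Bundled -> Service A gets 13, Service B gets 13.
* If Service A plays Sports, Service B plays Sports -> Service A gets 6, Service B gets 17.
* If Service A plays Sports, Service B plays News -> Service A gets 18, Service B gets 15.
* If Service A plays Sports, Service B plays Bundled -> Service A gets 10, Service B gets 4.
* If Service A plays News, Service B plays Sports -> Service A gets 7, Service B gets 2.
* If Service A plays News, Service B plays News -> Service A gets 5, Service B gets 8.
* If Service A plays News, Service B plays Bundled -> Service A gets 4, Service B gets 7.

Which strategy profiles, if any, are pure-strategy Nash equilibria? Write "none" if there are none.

There is no pure-strategy Nash equilibrium.

(Licensed, Sports): Service B can switch to News (14 → 19). Not NE.
(Licensed, News): Service A can switch to Sports (9 → 18). Not NE.
(Licensed, Bundled): Service B can switch to Sports (13 → 14). Not NE.
(Sports, Sports): Service A can switch to Licensed (6 → 18). Not NE.
(Sports, News): Service B can switch to Sports (15 → 17). Not NE.
(Sports, Bundled): Service A can switch to Licensed (10 → 13). Not NE.
(News, Sports): Service A can switch to Licensed (7 → 18). Not NE.
(News, News): Service A can switch to Licensed (5 → 9). Not NE.
(The remaining 1 profile has a profitable deviation by the same check.)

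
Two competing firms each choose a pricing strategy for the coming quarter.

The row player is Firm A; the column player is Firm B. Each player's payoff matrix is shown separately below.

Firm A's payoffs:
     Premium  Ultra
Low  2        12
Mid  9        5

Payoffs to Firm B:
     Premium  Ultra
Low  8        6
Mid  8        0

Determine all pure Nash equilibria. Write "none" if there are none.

(Low, Premium): Firm A can switch to Mid (2 → 9). Not NE.
(Low, Ultra): Firm B can switch to Premium (6 → 8). Not NE.
(Mid, Premium): Firm A gets 9, best alternative 2; Firm B gets 8, best alternative 0. No profitable deviation — NE.
(Mid, Ultra): Firm A can switch to Low (5 → 12). Not NE.

Pure NE: (Mid, Premium)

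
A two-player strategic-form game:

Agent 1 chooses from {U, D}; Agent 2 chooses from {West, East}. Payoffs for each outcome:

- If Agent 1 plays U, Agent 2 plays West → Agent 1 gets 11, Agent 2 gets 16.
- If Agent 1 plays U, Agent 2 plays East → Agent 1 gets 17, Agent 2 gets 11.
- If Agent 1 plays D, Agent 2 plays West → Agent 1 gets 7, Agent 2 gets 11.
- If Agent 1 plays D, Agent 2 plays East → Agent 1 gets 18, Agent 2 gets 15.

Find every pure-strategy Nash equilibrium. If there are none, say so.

Agent 1 against West: payoffs 11, 7 → best response U.
Agent 1 against East: payoffs 17, 18 → best response D.
Agent 2 against U: payoffs 16, 11 → best response West.
Agent 2 against D: payoffs 11, 15 → best response East.
Mutual best responses: (U, West); (D, East).

The pure Nash equilibria are (U, West), (D, East).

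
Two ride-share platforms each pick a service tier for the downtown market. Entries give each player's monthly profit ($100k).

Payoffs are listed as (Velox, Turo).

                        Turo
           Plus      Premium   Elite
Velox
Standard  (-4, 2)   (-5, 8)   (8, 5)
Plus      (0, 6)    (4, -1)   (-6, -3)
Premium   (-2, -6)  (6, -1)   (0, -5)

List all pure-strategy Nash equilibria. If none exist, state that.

(Plus, Plus), (Premium, Premium)

(Standard, Plus): Velox can switch to Plus (-4 → 0). Not NE.
(Standard, Premium): Velox can switch to Plus (-5 → 4). Not NE.
(Standard, Elite): Turo can switch to Premium (5 → 8). Not NE.
(Plus, Plus): Velox gets 0, best alternative -2; Turo gets 6, best alternative -1. No profitable deviation — NE.
(Plus, Premium): Velox can switch to Premium (4 → 6). Not NE.
(Plus, Elite): Velox can switch to Standard (-6 → 8). Not NE.
(Premium, Plus): Velox can switch to Plus (-2 → 0). Not NE.
(Premium, Premium): Velox gets 6, best alternative 4; Turo gets -1, best alternative -5. No profitable deviation — NE.
(Premium, Elite): Velox can switch to Standard (0 → 8). Not NE.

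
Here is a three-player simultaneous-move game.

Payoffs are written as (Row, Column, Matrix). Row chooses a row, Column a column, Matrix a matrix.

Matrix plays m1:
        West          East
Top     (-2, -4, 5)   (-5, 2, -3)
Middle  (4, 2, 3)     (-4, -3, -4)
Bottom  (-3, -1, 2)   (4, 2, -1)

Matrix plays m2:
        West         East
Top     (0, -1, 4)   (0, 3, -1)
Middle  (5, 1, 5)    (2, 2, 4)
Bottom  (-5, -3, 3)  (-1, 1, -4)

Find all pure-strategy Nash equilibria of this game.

Row against (West, m1): payoffs -2, 4, -3 → best response Middle.
Row against (West, m2): payoffs 0, 5, -5 → best response Middle.
Row against (East, m1): payoffs -5, -4, 4 → best response Bottom.
Row against (East, m2): payoffs 0, 2, -1 → best response Middle.
Column against (Top, m1): payoffs -4, 2 → best response East.
Column against (Top, m2): payoffs -1, 3 → best response East.
Column against (Middle, m1): payoffs 2, -3 → best response West.
Column against (Middle, m2): payoffs 1, 2 → best response East.
Column against (Bottom, m1): payoffs -1, 2 → best response East.
Column against (Bottom, m2): payoffs -3, 1 → best response East.
Matrix against (Top, West): payoffs 5, 4 → best response m1.
Matrix against (Top, East): payoffs -3, -1 → best response m2.
Matrix against (Middle, West): payoffs 3, 5 → best response m2.
Matrix against (Middle, East): payoffs -4, 4 → best response m2.
Matrix against (Bottom, West): payoffs 2, 3 → best response m2.
Matrix against (Bottom, East): payoffs -1, -4 → best response m1.
Mutual best responses: (Middle, East, m2); (Bottom, East, m1).

Pure-strategy Nash equilibria: (Middle, East, m2), (Bottom, East, m1)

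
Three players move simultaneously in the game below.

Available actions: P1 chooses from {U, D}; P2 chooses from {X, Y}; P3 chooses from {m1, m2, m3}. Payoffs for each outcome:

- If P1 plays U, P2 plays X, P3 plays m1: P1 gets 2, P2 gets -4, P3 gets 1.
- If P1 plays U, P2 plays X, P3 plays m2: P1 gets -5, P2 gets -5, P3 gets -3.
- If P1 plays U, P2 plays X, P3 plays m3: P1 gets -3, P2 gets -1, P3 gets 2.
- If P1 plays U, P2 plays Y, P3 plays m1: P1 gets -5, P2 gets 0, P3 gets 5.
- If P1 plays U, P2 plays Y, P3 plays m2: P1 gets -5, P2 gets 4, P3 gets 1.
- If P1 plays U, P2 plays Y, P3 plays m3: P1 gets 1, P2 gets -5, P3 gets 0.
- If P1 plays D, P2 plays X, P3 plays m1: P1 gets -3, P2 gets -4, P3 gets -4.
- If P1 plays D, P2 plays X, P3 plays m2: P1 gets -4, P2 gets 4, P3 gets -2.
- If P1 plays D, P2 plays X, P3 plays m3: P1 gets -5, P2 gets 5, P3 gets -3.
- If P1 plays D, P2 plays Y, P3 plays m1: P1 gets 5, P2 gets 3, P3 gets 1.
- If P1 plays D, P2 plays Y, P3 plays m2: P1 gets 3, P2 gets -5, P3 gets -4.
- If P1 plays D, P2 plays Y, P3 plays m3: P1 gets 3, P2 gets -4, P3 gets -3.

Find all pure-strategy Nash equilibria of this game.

(U, X, m3) and (D, X, m2) and (D, Y, m1)

For each player, find the best response to each opponent profile; mutual best responses are the pure NE.
P1 against (X, m1): payoffs 2, -3 → best response U.
P1 against (X, m2): payoffs -5, -4 → best response D.
P1 against (X, m3): payoffs -3, -5 → best response U.
P1 against (Y, m1): payoffs -5, 5 → best response D.
P1 against (Y, m2): payoffs -5, 3 → best response D.
P1 against (Y, m3): payoffs 1, 3 → best response D.
P2 against (U, m1): payoffs -4, 0 → best response Y.
P2 against (U, m2): payoffs -5, 4 → best response Y.
P2 against (U, m3): payoffs -1, -5 → best response X.
P2 against (D, m1): payoffs -4, 3 → best response Y.
P2 against (D, m2): payoffs 4, -5 → best response X.
P2 against (D, m3): payoffs 5, -4 → best response X.
P3 against (U, X): payoffs 1, -3, 2 → best response m3.
P3 against (U, Y): payoffs 5, 1, 0 → best response m1.
P3 against (D, X): payoffs -4, -2, -3 → best response m2.
P3 against (D, Y): payoffs 1, -4, -3 → best response m1.
Mutual best responses: (U, X, m3); (D, X, m2); (D, Y, m1).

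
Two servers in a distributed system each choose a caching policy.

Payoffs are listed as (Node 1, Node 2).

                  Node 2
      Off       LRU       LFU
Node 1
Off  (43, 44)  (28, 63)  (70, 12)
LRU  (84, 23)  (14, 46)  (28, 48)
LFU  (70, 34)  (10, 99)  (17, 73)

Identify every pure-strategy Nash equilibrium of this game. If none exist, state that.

Pure NE: (Off, LRU)

Mark each player's best response to every combination of opponents' strategies; a profile where every player is best-responding is a pure Nash equilibrium.
Node 1 against Off: payoffs 43, 84, 70 → best response LRU.
Node 1 against LRU: payoffs 28, 14, 10 → best response Off.
Node 1 against LFU: payoffs 70, 28, 17 → best response Off.
Node 2 against Off: payoffs 44, 63, 12 → best response LRU.
Node 2 against LRU: payoffs 23, 46, 48 → best response LFU.
Node 2 against LFU: payoffs 34, 99, 73 → best response LRU.
Mutual best responses: (Off, LRU).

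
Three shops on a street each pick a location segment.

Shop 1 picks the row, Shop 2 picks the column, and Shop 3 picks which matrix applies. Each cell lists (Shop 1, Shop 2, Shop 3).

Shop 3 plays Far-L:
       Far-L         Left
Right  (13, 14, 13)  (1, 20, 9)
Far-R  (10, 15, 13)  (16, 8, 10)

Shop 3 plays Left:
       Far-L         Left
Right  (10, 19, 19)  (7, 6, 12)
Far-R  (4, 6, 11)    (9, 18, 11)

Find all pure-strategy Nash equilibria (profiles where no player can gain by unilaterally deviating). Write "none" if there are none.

For each player, find the best response to each opponent profile; mutual best responses are the pure NE.
Shop 1 against (Far-L, Far-L): payoffs 13, 10 → best response Right.
Shop 1 against (Far-L, Left): payoffs 10, 4 → best response Right.
Shop 1 against (Left, Far-L): payoffs 1, 16 → best response Far-R.
Shop 1 against (Left, Left): payoffs 7, 9 → best response Far-R.
Shop 2 against (Right, Far-L): payoffs 14, 20 → best response Left.
Shop 2 against (Right, Left): payoffs 19, 6 → best response Far-L.
Shop 2 against (Far-R, Far-L): payoffs 15, 8 → best response Far-L.
Shop 2 against (Far-R, Left): payoffs 6, 18 → best response Left.
Shop 3 against (Right, Far-L): payoffs 13, 19 → best response Left.
Shop 3 against (Right, Left): payoffs 9, 12 → best response Left.
Shop 3 against (Far-R, Far-L): payoffs 13, 11 → best response Far-L.
Shop 3 against (Far-R, Left): payoffs 10, 11 → best response Left.
Mutual best responses: (Right, Far-L, Left); (Far-R, Left, Left).

(Right, Far-L, Left); (Far-R, Left, Left)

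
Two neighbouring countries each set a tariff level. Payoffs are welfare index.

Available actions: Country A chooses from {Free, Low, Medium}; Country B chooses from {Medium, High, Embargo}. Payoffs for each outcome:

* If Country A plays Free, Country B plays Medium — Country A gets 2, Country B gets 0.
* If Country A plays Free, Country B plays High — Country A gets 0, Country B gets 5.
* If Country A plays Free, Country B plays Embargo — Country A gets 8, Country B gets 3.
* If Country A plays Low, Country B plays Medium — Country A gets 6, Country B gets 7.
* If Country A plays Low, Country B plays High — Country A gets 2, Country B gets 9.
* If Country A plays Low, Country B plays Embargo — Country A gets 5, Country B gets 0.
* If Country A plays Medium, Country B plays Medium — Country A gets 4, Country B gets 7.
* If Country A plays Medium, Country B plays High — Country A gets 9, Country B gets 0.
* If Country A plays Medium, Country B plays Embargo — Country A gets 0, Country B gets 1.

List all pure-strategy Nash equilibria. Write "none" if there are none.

There is no pure-strategy Nash equilibrium.

Country A against Medium: payoffs 2, 6, 4 → best response Low.
Country A against High: payoffs 0, 2, 9 → best response Medium.
Country A against Embargo: payoffs 8, 5, 0 → best response Free.
Country B against Free: payoffs 0, 5, 3 → best response High.
Country B against Low: payoffs 7, 9, 0 → best response High.
Country B against Medium: payoffs 7, 0, 1 → best response Medium.
No profile is a mutual best response for all players.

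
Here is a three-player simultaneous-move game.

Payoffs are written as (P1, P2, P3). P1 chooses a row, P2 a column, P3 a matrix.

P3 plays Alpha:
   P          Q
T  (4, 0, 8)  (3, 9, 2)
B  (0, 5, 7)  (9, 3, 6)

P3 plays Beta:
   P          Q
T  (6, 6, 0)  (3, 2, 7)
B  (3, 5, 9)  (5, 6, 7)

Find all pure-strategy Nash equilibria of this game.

(B, Q, Beta)

(T, P, Alpha): P2 can switch to Q (0 → 9). Not NE.
(T, P, Beta): P3 can switch to Alpha (0 → 8). Not NE.
(T, Q, Alpha): P1 can switch to B (3 → 9). Not NE.
(T, Q, Beta): P1 can switch to B (3 → 5). Not NE.
(B, P, Alpha): P1 can switch to T (0 → 4). Not NE.
(B, P, Beta): P1 can switch to T (3 → 6). Not NE.
(B, Q, Beta): P1 gets 5, best alternative 3; P2 gets 6, best alternative 5; P3 gets 7, best alternative 6. No profitable deviation — NE.
(The remaining 1 profile has a profitable deviation by the same check.)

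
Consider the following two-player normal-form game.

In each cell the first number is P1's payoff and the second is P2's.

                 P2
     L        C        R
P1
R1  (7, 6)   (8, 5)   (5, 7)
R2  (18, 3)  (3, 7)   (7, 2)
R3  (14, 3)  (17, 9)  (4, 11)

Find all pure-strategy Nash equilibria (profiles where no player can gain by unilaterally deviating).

Mark each player's best response to every combination of opponents' strategies; a profile where every player is best-responding is a pure Nash equilibrium.
P1 against L: payoffs 7, 18, 14 → best response R2.
P1 against C: payoffs 8, 3, 17 → best response R3.
P1 against R: payoffs 5, 7, 4 → best response R2.
P2 against R1: payoffs 6, 5, 7 → best response R.
P2 against R2: payoffs 3, 7, 2 → best response C.
P2 against R3: payoffs 3, 9, 11 → best response R.
No profile is a mutual best response for all players.

No pure-strategy Nash equilibrium.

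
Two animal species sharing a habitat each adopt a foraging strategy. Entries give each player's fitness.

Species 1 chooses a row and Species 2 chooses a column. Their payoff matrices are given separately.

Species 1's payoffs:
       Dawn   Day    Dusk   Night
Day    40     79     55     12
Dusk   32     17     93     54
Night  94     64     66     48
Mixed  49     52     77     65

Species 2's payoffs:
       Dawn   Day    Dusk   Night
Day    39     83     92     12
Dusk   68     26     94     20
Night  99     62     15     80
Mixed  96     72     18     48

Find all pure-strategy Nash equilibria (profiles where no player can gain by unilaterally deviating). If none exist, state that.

The pure Nash equilibria are (Dusk, Dusk); (Night, Dawn).

For each player, find the best response to each opponent profile; mutual best responses are the pure NE.
Species 1 against Dawn: payoffs 40, 32, 94, 49 → best response Night.
Species 1 against Day: payoffs 79, 17, 64, 52 → best response Day.
Species 1 against Dusk: payoffs 55, 93, 66, 77 → best response Dusk.
Species 1 against Night: payoffs 12, 54, 48, 65 → best response Mixed.
Species 2 against Day: payoffs 39, 83, 92, 12 → best response Dusk.
Species 2 against Dusk: payoffs 68, 26, 94, 20 → best response Dusk.
Species 2 against Night: payoffs 99, 62, 15, 80 → best response Dawn.
Species 2 against Mixed: payoffs 96, 72, 18, 48 → best response Dawn.
Mutual best responses: (Dusk, Dusk); (Night, Dawn).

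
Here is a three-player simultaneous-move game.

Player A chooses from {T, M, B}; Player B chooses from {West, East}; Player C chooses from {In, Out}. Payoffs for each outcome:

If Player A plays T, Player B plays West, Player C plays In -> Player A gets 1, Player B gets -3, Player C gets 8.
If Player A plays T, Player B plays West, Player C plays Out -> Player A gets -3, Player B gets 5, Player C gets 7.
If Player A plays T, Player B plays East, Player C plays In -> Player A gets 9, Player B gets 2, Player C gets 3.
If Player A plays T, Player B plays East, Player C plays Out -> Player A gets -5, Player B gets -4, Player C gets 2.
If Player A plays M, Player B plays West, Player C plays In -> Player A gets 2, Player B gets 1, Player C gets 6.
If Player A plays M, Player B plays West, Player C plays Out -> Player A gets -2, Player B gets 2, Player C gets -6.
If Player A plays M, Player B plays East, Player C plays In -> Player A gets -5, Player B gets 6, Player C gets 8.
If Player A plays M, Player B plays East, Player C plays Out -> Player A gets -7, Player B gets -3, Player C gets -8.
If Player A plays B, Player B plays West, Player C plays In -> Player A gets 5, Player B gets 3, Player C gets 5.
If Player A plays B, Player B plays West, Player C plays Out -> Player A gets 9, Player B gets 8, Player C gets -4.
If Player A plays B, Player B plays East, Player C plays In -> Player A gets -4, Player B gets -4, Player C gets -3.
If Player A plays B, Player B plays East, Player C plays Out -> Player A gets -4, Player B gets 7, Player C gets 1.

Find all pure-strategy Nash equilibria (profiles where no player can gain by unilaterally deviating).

Player A against (West, In): payoffs 1, 2, 5 → best response B.
Player A against (West, Out): payoffs -3, -2, 9 → best response B.
Player A against (East, In): payoffs 9, -5, -4 → best response T.
Player A against (East, Out): payoffs -5, -7, -4 → best response B.
Player B against (T, In): payoffs -3, 2 → best response East.
Player B against (T, Out): payoffs 5, -4 → best response West.
Player B against (M, In): payoffs 1, 6 → best response East.
Player B against (M, Out): payoffs 2, -3 → best response West.
Player B against (B, In): payoffs 3, -4 → best response West.
Player B against (B, Out): payoffs 8, 7 → best response West.
Player C against (T, West): payoffs 8, 7 → best response In.
Player C against (T, East): payoffs 3, 2 → best response In.
Player C against (M, West): payoffs 6, -6 → best response In.
Player C against (M, East): payoffs 8, -8 → best response In.
Player C against (B, West): payoffs 5, -4 → best response In.
Player C against (B, East): payoffs -3, 1 → best response Out.
Mutual best responses: (T, East, In); (B, West, In).

Pure-strategy Nash equilibria: (T, East, In); (B, West, In)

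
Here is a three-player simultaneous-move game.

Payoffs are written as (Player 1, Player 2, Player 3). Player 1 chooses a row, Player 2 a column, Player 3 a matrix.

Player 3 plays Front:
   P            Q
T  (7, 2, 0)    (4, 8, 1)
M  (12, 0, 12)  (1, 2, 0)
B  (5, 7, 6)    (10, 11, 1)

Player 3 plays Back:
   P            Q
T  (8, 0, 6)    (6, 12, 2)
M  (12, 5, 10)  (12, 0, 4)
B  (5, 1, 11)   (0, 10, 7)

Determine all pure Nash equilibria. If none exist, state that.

(T, P, Front): Player 1 can switch to M (7 → 12). Not NE.
(T, P, Back): Player 1 can switch to M (8 → 12). Not NE.
(T, Q, Front): Player 1 can switch to B (4 → 10). Not NE.
(T, Q, Back): Player 1 can switch to M (6 → 12). Not NE.
(M, P, Front): Player 2 can switch to Q (0 → 2). Not NE.
(M, P, Back): Player 3 can switch to Front (10 → 12). Not NE.
(The remaining 6 profiles each have a profitable deviation by the same check.)

No pure-strategy Nash equilibrium.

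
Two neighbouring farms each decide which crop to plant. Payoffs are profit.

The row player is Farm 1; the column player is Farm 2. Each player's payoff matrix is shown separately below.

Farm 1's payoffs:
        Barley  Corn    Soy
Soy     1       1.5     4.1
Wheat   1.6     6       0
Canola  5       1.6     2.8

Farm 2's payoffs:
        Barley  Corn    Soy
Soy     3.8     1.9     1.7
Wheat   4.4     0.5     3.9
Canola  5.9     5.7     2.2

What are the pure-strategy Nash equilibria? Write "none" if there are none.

(Soy, Barley): Farm 1 can switch to Wheat (1 → 1.6). Not NE.
(Soy, Corn): Farm 1 can switch to Wheat (1.5 → 6). Not NE.
(Soy, Soy): Farm 2 can switch to Barley (1.7 → 3.8). Not NE.
(Wheat, Barley): Farm 1 can switch to Canola (1.6 → 5). Not NE.
(Wheat, Corn): Farm 2 can switch to Barley (0.5 → 4.4). Not NE.
(Wheat, Soy): Farm 1 can switch to Soy (0 → 4.1). Not NE.
(Canola, Barley): Farm 1 gets 5, best alternative 1.6; Farm 2 gets 5.9, best alternative 5.7. No profitable deviation — NE.
(Canola, Corn): Farm 1 can switch to Wheat (1.6 → 6). Not NE.
(Canola, Soy): Farm 1 can switch to Soy (2.8 → 4.1). Not NE.

The unique pure-strategy Nash equilibrium is (Canola, Barley).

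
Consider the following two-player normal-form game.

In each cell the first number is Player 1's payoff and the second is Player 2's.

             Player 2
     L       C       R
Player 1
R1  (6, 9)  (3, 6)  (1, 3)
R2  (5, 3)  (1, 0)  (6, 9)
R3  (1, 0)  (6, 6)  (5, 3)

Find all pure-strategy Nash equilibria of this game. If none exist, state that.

(R1, L), (R2, R), (R3, C)

Player 1 against L: payoffs 6, 5, 1 → best response R1.
Player 1 against C: payoffs 3, 1, 6 → best response R3.
Player 1 against R: payoffs 1, 6, 5 → best response R2.
Player 2 against R1: payoffs 9, 6, 3 → best response L.
Player 2 against R2: payoffs 3, 0, 9 → best response R.
Player 2 against R3: payoffs 0, 6, 3 → best response C.
Mutual best responses: (R1, L); (R2, R); (R3, C).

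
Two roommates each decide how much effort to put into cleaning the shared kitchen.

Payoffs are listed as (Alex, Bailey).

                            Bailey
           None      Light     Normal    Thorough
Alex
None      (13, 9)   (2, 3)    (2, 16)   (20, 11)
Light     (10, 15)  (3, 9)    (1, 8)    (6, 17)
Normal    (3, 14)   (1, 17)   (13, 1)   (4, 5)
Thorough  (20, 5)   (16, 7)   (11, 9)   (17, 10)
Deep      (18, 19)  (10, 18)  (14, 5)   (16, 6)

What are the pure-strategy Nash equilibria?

Check each profile: it is a Nash equilibrium iff no player can strictly gain by switching unilaterally.
(None, None): Alex can switch to Thorough (13 → 20). Not NE.
(None, Light): Alex can switch to Light (2 → 3). Not NE.
(None, Normal): Alex can switch to Normal (2 → 13). Not NE.
(None, Thorough): Bailey can switch to Normal (11 → 16). Not NE.
(Light, None): Alex can switch to None (10 → 13). Not NE.
(Light, Light): Alex can switch to Thorough (3 → 16). Not NE.
(Light, Normal): Alex can switch to None (1 → 2). Not NE.
(Light, Thorough): Alex can switch to None (6 → 20). Not NE.
(Normal, None): Alex can switch to None (3 → 13). Not NE.
(Normal, Light): Alex can switch to None (1 → 2). Not NE.
(Normal, Normal): Alex can switch to Deep (13 → 14). Not NE.
(Normal, Thorough): Alex can switch to None (4 → 20). Not NE.
(The remaining 8 profiles each have a profitable deviation by the same check.)

There is no pure-strategy Nash equilibrium.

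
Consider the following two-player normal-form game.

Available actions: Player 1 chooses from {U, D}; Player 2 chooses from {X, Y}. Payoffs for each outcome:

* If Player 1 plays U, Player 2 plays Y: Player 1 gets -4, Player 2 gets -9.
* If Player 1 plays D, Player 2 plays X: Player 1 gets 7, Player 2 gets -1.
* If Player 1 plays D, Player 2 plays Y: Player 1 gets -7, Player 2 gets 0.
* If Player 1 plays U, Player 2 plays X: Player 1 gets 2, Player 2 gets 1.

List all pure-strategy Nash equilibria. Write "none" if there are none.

There is no pure-strategy Nash equilibrium.

Mark each player's best response to every combination of opponents' strategies; a profile where every player is best-responding is a pure Nash equilibrium.
Player 1 against X: payoffs 2, 7 → best response D.
Player 1 against Y: payoffs -4, -7 → best response U.
Player 2 against U: payoffs 1, -9 → best response X.
Player 2 against D: payoffs -1, 0 → best response Y.
No profile is a mutual best response for all players.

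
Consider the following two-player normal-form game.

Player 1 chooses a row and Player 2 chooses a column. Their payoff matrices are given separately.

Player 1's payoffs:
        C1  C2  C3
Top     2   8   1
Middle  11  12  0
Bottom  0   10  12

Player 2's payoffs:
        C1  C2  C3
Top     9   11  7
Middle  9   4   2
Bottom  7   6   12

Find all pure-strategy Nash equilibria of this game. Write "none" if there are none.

For each player, find the best response to each opponent profile; mutual best responses are the pure NE.
Player 1 against C1: payoffs 2, 11, 0 → best response Middle.
Player 1 against C2: payoffs 8, 12, 10 → best response Middle.
Player 1 against C3: payoffs 1, 0, 12 → best response Bottom.
Player 2 against Top: payoffs 9, 11, 7 → best response C2.
Player 2 against Middle: payoffs 9, 4, 2 → best response C1.
Player 2 against Bottom: payoffs 7, 6, 12 → best response C3.
Mutual best responses: (Middle, C1); (Bottom, C3).

Pure-strategy Nash equilibria: (Middle, C1), (Bottom, C3)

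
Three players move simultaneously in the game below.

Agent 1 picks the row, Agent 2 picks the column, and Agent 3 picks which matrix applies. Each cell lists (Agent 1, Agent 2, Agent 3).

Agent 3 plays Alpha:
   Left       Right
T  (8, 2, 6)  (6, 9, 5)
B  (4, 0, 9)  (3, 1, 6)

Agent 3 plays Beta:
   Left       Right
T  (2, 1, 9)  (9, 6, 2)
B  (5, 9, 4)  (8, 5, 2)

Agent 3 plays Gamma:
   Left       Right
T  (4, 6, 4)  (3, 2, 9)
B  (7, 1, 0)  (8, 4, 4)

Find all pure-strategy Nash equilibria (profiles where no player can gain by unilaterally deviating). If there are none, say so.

This game has no pure Nash equilibrium.

Mark each player's best response to every combination of opponents' strategies; a profile where every player is best-responding is a pure Nash equilibrium.
Agent 1 against (Left, Alpha): payoffs 8, 4 → best response T.
Agent 1 against (Left, Beta): payoffs 2, 5 → best response B.
Agent 1 against (Left, Gamma): payoffs 4, 7 → best response B.
Agent 1 against (Right, Alpha): payoffs 6, 3 → best response T.
Agent 1 against (Right, Beta): payoffs 9, 8 → best response T.
Agent 1 against (Right, Gamma): payoffs 3, 8 → best response B.
Agent 2 against (T, Alpha): payoffs 2, 9 → best response Right.
Agent 2 against (T, Beta): payoffs 1, 6 → best response Right.
Agent 2 against (T, Gamma): payoffs 6, 2 → best response Left.
Agent 2 against (B, Alpha): payoffs 0, 1 → best response Right.
Agent 2 against (B, Beta): payoffs 9, 5 → best response Left.
Agent 2 against (B, Gamma): payoffs 1, 4 → best response Right.
Agent 3 against (T, Left): payoffs 6, 9, 4 → best response Beta.
Agent 3 against (T, Right): payoffs 5, 2, 9 → best response Gamma.
Agent 3 against (B, Left): payoffs 9, 4, 0 → best response Alpha.
Agent 3 against (B, Right): payoffs 6, 2, 4 → best response Alpha.
No profile is a mutual best response for all players.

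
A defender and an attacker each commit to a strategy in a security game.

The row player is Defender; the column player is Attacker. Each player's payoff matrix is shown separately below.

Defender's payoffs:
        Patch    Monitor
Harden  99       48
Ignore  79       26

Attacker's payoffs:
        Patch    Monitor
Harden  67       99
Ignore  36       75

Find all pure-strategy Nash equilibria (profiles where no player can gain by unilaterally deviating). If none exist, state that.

(Harden, Patch): Attacker can switch to Monitor (67 → 99). Not NE.
(Harden, Monitor): Defender gets 48, best alternative 26; Attacker gets 99, best alternative 67. No profitable deviation — NE.
(Ignore, Patch): Defender can switch to Harden (79 → 99). Not NE.
(Ignore, Monitor): Defender can switch to Harden (26 → 48). Not NE.

Pure NE: (Harden, Monitor)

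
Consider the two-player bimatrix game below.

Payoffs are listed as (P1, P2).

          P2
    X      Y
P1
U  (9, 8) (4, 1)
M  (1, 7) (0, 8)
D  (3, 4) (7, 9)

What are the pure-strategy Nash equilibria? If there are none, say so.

Pure-strategy Nash equilibria: (U, X); (D, Y)

For each player, find the best response to each opponent profile; mutual best responses are the pure NE.
P1 against X: payoffs 9, 1, 3 → best response U.
P1 against Y: payoffs 4, 0, 7 → best response D.
P2 against U: payoffs 8, 1 → best response X.
P2 against M: payoffs 7, 8 → best response Y.
P2 against D: payoffs 4, 9 → best response Y.
Mutual best responses: (U, X); (D, Y).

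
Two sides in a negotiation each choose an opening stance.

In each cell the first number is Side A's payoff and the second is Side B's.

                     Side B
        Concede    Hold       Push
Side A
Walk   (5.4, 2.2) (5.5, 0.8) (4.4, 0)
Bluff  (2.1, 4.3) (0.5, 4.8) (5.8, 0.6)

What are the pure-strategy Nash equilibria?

Pure NE: (Walk, Concede)

(Walk, Concede): Side A gets 5.4, best alternative 2.1; Side B gets 2.2, best alternative 0.8. No profitable deviation — NE.
(Walk, Hold): Side B can switch to Concede (0.8 → 2.2). Not NE.
(Walk, Push): Side A can switch to Bluff (4.4 → 5.8). Not NE.
(Bluff, Concede): Side A can switch to Walk (2.1 → 5.4). Not NE.
(Bluff, Hold): Side A can switch to Walk (0.5 → 5.5). Not NE.
(Bluff, Push): Side B can switch to Concede (0.6 → 4.3). Not NE.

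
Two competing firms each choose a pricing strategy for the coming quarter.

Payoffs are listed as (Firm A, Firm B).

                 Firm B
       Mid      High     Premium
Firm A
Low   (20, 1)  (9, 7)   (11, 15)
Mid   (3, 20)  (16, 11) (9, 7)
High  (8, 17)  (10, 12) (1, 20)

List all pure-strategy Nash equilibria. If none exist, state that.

(Low, Premium)

(Low, Mid): Firm B can switch to High (1 → 7). Not NE.
(Low, High): Firm A can switch to Mid (9 → 16). Not NE.
(Low, Premium): Firm A gets 11, best alternative 9; Firm B gets 15, best alternative 7. No profitable deviation — NE.
(Mid, Mid): Firm A can switch to Low (3 → 20). Not NE.
(Mid, High): Firm B can switch to Mid (11 → 20). Not NE.
(Mid, Premium): Firm A can switch to Low (9 → 11). Not NE.
(High, Mid): Firm A can switch to Low (8 → 20). Not NE.
(High, High): Firm A can switch to Mid (10 → 16). Not NE.
(High, Premium): Firm A can switch to Low (1 → 11). Not NE.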